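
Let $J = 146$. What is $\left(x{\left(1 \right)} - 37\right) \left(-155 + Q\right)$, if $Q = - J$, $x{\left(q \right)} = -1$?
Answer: $11438$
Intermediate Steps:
$Q = -146$ ($Q = \left(-1\right) 146 = -146$)
$\left(x{\left(1 \right)} - 37\right) \left(-155 + Q\right) = \left(-1 - 37\right) \left(-155 - 146\right) = \left(-1 - 37\right) \left(-301\right) = \left(-38\right) \left(-301\right) = 11438$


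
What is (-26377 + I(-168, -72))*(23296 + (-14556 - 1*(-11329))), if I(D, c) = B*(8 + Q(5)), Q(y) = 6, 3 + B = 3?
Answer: -529360013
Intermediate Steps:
B = 0 (B = -3 + 3 = 0)
I(D, c) = 0 (I(D, c) = 0*(8 + 6) = 0*14 = 0)
(-26377 + I(-168, -72))*(23296 + (-14556 - 1*(-11329))) = (-26377 + 0)*(23296 + (-14556 - 1*(-11329))) = -26377*(23296 + (-14556 + 11329)) = -26377*(23296 - 3227) = -26377*20069 = -529360013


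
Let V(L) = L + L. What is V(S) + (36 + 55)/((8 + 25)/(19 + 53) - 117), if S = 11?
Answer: 59350/2797 ≈ 21.219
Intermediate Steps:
V(L) = 2*L
V(S) + (36 + 55)/((8 + 25)/(19 + 53) - 117) = 2*11 + (36 + 55)/((8 + 25)/(19 + 53) - 117) = 22 + 91/(33/72 - 117) = 22 + 91/(33*(1/72) - 117) = 22 + 91/(11/24 - 117) = 22 + 91/(-2797/24) = 22 + 91*(-24/2797) = 22 - 2184/2797 = 59350/2797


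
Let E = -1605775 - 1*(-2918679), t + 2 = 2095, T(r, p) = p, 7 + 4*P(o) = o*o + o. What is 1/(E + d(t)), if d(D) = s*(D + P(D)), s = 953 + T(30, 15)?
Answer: 1/1063960798 ≈ 9.3988e-10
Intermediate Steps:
P(o) = -7/4 + o/4 + o²/4 (P(o) = -7/4 + (o*o + o)/4 = -7/4 + (o² + o)/4 = -7/4 + (o + o²)/4 = -7/4 + (o/4 + o²/4) = -7/4 + o/4 + o²/4)
t = 2093 (t = -2 + 2095 = 2093)
s = 968 (s = 953 + 15 = 968)
d(D) = -1694 + 242*D² + 1210*D (d(D) = 968*(D + (-7/4 + D/4 + D²/4)) = 968*(-7/4 + D²/4 + 5*D/4) = -1694 + 242*D² + 1210*D)
E = 1312904 (E = -1605775 + 2918679 = 1312904)
1/(E + d(t)) = 1/(1312904 + (-1694 + 242*2093² + 1210*2093)) = 1/(1312904 + (-1694 + 242*4380649 + 2532530)) = 1/(1312904 + (-1694 + 1060117058 + 2532530)) = 1/(1312904 + 1062647894) = 1/1063960798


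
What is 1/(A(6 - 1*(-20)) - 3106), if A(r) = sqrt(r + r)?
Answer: -1553/4823592 - sqrt(13)/4823592 ≈ -0.00032271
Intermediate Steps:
A(r) = sqrt(2)*sqrt(r) (A(r) = sqrt(2*r) = sqrt(2)*sqrt(r))
1/(A(6 - 1*(-20)) - 3106) = 1/(sqrt(2)*sqrt(6 - 1*(-20)) - 3106) = 1/(sqrt(2)*sqrt(6 + 20) - 3106) = 1/(sqrt(2)*sqrt(26) - 3106) = 1/(2*sqrt(13) - 3106) = 1/(-3106 + 2*sqrt(13))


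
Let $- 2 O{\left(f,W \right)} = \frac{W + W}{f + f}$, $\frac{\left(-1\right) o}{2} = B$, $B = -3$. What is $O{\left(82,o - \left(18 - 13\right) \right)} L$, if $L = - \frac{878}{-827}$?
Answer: $- \frac{439}{67814} \approx -0.0064736$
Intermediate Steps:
$o = 6$ ($o = \left(-2\right) \left(-3\right) = 6$)
$O{\left(f,W \right)} = - \frac{W}{2 f}$ ($O{\left(f,W \right)} = - \frac{\left(W + W\right) \frac{1}{f + f}}{2} = - \frac{2 W \frac{1}{2 f}}{2} = - \frac{W \frac{1}{f}}{2} = - \frac{W}{2 f}$)
$L = \frac{878}{827}$ ($L = \left(-878\right) \left(- \frac{1}{827}\right) = \frac{878}{827} \approx 1.0617$)
$O{\left(82,o - \left(18 - 13\right) \right)} L = - \frac{6 - \left(18 - 13\right)}{2 \cdot 82} \cdot \frac{878}{827} = \left(- \frac{1}{2}\right) \left(6 - 5\right) \frac{1}{82} \cdot \frac{878}{827} = \left(- \frac{1}{2}\right) 1 \cdot \frac{1}{82} \cdot \frac{878}{827} = \left(- \frac{1}{164}\right) \frac{878}{827} = - \frac{439}{67814}$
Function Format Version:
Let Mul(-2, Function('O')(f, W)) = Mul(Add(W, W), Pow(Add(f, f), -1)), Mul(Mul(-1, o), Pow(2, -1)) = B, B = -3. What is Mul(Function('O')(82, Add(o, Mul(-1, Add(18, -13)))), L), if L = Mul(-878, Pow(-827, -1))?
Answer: Rational(-439, 67814) ≈ -0.0064736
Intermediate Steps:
o = 6 (o = Mul(-2, -3) = 6)
Function('O')(f, W) = Mul(Rational(-1, 2), W, Pow(f, -1)) (Function('O')(f, W) = Mul(Rational(-1, 2), Mul(Add(W, W), Pow(Add(f, f), -1))) = Mul(Rational(-1, 2), Mul(Mul(2, W), Pow(Mul(2, f), -1))) = Mul(Rational(-1, 2), Mul(Mul(2, W), Mul(Rational(1, 2), Pow(f, -1)))) = Mul(Rational(-1, 2), Mul(W, Pow(f, -1))) = Mul(Rational(-1, 2), W, Pow(f, -1)))
L = Rational(878, 827) (L = Mul(-878, Rational(-1, 827)) = Rational(878, 827) ≈ 1.0617)
Mul(Function('O')(82, Add(o, Mul(-1, Add(18, -13)))), L) = Mul(Mul(Rational(-1, 2), Add(6, Mul(-1, Add(18, -13))), Pow(82, -1)), Rational(878, 827)) = Mul(Mul(Rational(-1, 2), Add(6, Mul(-1, 5)), Rational(1, 82)), Rational(878, 827)) = Mul(Mul(Rational(-1, 2), Add(6, -5), Rational(1, 82)), Rational(878, 827)) = Mul(Mul(Rational(-1, 2), 1, Rational(1, 82)), Rational(878, 827)) = Mul(Rational(-1, 164), Rational(878, 827)) = Rational(-439, 67814)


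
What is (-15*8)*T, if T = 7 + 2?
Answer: -1080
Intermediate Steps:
T = 9
(-15*8)*T = -15*8*9 = -120*9 = -1080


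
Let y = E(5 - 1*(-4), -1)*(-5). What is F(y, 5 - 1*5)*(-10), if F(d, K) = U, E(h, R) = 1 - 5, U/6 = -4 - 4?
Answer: 480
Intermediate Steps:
U = -48 (U = 6*(-4 - 4) = 6*(-8) = -48)
E(h, R) = -4
y = 20 (y = -4*(-5) = 20)
F(d, K) = -48
F(y, 5 - 1*5)*(-10) = -48*(-10) = 480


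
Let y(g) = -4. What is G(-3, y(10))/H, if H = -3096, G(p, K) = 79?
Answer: -79/3096 ≈ -0.025517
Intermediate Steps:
G(-3, y(10))/H = 79/(-3096) = 79*(-1/3096) = -79/3096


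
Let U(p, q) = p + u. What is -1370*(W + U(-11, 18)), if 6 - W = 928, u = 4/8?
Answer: 1277525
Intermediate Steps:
u = 1/2 (u = 4*(1/8) = 1/2 ≈ 0.50000)
W = -922 (W = 6 - 1*928 = 6 - 928 = -922)
U(p, q) = 1/2 + p (U(p, q) = p + 1/2 = 1/2 + p)
-1370*(W + U(-11, 18)) = -1370*(-922 + (1/2 - 11)) = -1370*(-922 - 21/2) = -1370*(-1865/2) = 1277525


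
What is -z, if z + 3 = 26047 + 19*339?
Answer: -32485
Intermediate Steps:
z = 32485 (z = -3 + (26047 + 19*339) = -3 + (26047 + 6441) = -3 + 32488 = 32485)
-z = -1*32485 = -32485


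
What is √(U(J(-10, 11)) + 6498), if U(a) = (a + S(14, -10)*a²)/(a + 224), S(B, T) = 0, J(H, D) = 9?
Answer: 3*√39196891/233 ≈ 80.610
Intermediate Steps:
U(a) = a/(224 + a) (U(a) = (a + 0*a²)/(a + 224) = (a + 0)/(224 + a) = a/(224 + a))
√(U(J(-10, 11)) + 6498) = √(9/(224 + 9) + 6498) = √(9/233 + 6498) = √(1514043/233) = 3*√39196891/233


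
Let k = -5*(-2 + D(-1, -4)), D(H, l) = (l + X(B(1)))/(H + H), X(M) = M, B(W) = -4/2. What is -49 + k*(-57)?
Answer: 236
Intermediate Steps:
B(W) = -2 (B(W) = -4*1/2 = -2)
D(H, l) = (-2 + l)/(2*H) (D(H, l) = (l - 2)/(H + H) = (-2 + l)/((2*H)) = (-2 + l)*(1/(2*H)) = (-2 + l)/(2*H))
k = -5 (k = -5*(-2 + (1/2)*(-2 - 4)/(-1)) = -5*(-2 + (1/2)*(-1)*(-6)) = -5*(-2 + 3) = -5*1 = -5)
-49 + k*(-57) = -49 - 5*(-57) = -49 + 285 = 236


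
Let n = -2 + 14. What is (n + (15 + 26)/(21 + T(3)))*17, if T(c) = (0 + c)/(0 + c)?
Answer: 5185/22 ≈ 235.68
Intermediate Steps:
n = 12
T(c) = 1 (T(c) = c/c = 1)
(n + (15 + 26)/(21 + T(3)))*17 = (12 + (15 + 26)/(21 + 1))*17 = (12 + 41/22)*17 = (305/22)*17 = 5185/22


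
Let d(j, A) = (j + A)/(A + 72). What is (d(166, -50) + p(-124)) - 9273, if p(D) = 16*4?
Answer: -101241/11 ≈ -9203.7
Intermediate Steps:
d(j, A) = (A + j)/(72 + A)
p(D) = 64
(d(166, -50) + p(-124)) - 9273 = ((-50 + 166)/(72 - 50) + 64) - 9273 = (116/22 + 64) - 9273 = ((1/22)*116 + 64) - 9273 = (58/11 + 64) - 9273 = 762/11 - 9273 = -101241/11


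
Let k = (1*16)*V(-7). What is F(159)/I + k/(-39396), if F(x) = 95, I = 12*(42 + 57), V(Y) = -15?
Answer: 335645/3900204 ≈ 0.086058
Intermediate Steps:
I = 1188 (I = 12*99 = 1188)
k = -240 (k = (1*16)*(-15) = 16*(-15) = -240)
F(159)/I + k/(-39396) = 95/1188 - 240/(-39396) = 95*(1/1188) - 240*(-1/39396) = 95/1188 + 20/3283 = 335645/3900204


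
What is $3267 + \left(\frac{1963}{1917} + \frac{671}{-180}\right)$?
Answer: $\frac{125153117}{38340} \approx 3264.3$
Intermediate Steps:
$3267 + \left(\frac{1963}{1917} + \frac{671}{-180}\right) = 3267 + \left(1963 \cdot \frac{1}{1917} + 671 \left(- \frac{1}{180}\right)\right) = 3267 + \left(\frac{1963}{1917} - \frac{671}{180}\right) = 3267 - \frac{103663}{38340} = \frac{125153117}{38340}$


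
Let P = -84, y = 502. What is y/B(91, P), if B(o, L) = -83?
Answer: -502/83 ≈ -6.0482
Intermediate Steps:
y/B(91, P) = 502/(-83) = 502*(-1/83) = -502/83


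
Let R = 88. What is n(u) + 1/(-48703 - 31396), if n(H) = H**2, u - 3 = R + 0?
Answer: 663299818/80099 ≈ 8281.0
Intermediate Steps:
u = 91 (u = 3 + (88 + 0) = 3 + 88 = 91)
n(u) + 1/(-48703 - 31396) = 91**2 + 1/(-48703 - 31396) = 8281 + 1/(-80099) = 8281 - 1/80099 = 663299818/80099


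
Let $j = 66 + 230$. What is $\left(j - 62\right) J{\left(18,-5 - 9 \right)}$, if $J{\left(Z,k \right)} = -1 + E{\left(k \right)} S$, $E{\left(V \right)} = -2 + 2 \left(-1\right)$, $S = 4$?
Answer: $-3978$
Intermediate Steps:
$j = 296$
$E{\left(V \right)} = -4$ ($E{\left(V \right)} = -2 - 2 = -4$)
$J{\left(Z,k \right)} = -17$ ($J{\left(Z,k \right)} = -1 - 16 = -17$)
$\left(j - 62\right) J{\left(18,-5 - 9 \right)} = \left(296 - 62\right) \left(-17\right) = 234 \left(-17\right) = -3978$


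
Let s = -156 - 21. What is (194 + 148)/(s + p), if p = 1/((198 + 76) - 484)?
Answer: -71820/37171 ≈ -1.9322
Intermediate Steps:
s = -177
p = -1/210 (p = 1/(274 - 484) = 1/(-210) = -1/210 ≈ -0.0047619)
(194 + 148)/(s + p) = (194 + 148)/(-177 - 1/210) = 342/(-37171/210) = 342*(-210/37171) = -71820/37171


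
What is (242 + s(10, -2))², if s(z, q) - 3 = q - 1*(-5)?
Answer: 61504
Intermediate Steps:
s(z, q) = 8 + q (s(z, q) = 3 + (q - 1*(-5)) = 3 + (q + 5) = 3 + (5 + q) = 8 + q)
(242 + s(10, -2))² = (242 + (8 - 2))² = (242 + 6)² = 248² = 61504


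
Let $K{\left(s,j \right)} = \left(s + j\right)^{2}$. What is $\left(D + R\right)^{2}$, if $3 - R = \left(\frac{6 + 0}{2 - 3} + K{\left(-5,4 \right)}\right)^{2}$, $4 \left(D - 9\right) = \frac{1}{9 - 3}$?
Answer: $\frac{96721}{576} \approx 167.92$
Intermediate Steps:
$D = \frac{217}{24}$ ($D = 9 + \frac{1}{4 \left(9 - 3\right)} = 9 + \frac{1}{4 \cdot 6} = 9 + \frac{1}{4} \cdot \frac{1}{6} = 9 + \frac{1}{24} = \frac{217}{24} \approx 9.0417$)
$K{\left(s,j \right)} = \left(j + s\right)^{2}$
$R = -22$ ($R = 3 - \left(\frac{6 + 0}{2 - 3} + \left(4 - 5\right)^{2}\right)^{2} = 3 - \left(\frac{6}{-1} + \left(-1\right)^{2}\right)^{2} = 3 - \left(6 \left(-1\right) + 1\right)^{2} = 3 - \left(-6 + 1\right)^{2} = 3 - \left(-5\right)^{2} = 3 - 25 = -22$)
$\left(D + R\right)^{2} = \left(\frac{217}{24} - 22\right)^{2} = \left(- \frac{311}{24}\right)^{2} = \frac{96721}{576}$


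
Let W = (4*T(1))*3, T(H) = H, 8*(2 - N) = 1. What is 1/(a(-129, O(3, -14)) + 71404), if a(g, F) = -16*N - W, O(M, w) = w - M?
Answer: 1/71362 ≈ 1.4013e-5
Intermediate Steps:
N = 15/8 (N = 2 - ⅛*1 = 2 - ⅛ = 15/8 ≈ 1.8750)
W = 12 (W = (4*1)*3 = 4*3 = 12)
a(g, F) = -42 (a(g, F) = -16*15/8 - 1*12 = -30 - 12 = -42)
1/(a(-129, O(3, -14)) + 71404) = 1/(-42 + 71404) = 1/71362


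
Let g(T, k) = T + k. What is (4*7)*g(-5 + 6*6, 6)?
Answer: 1036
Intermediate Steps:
(4*7)*g(-5 + 6*6, 6) = (4*7)*((-5 + 6*6) + 6) = 28*((-5 + 36) + 6) = 28*(31 + 6) = 28*37 = 1036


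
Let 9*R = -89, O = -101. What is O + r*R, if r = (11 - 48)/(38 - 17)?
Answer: -15796/189 ≈ -83.577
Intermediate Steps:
R = -89/9 (R = (1/9)*(-89) = -89/9 ≈ -9.8889)
r = -37/21 ≈ -1.7619
O + r*R = -101 - 37/21*(-89/9) = -101 + 3293/189 = -15796/189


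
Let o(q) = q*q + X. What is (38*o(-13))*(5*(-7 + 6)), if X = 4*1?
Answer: -32870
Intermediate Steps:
X = 4
o(q) = 4 + q² (o(q) = q*q + 4 = q² + 4 = 4 + q²)
(38*o(-13))*(5*(-7 + 6)) = (38*(4 + (-13)²))*(5*(-7 + 6)) = (38*(4 + 169))*(5*(-1)) = (38*173)*(-5) = 6574*(-5) = -32870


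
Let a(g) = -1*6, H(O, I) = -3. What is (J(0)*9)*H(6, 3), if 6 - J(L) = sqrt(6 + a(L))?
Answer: -162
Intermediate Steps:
a(g) = -6
J(L) = 6 (J(L) = 6 - sqrt(6 - 6) = 6 - sqrt(0) = 6 - 1*0 = 6 + 0 = 6)
(J(0)*9)*H(6, 3) = (6*9)*(-3) = 54*(-3) = -162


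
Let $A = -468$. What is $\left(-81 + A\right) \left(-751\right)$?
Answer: $412299$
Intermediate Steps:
$\left(-81 + A\right) \left(-751\right) = \left(-81 - 468\right) \left(-751\right) = \left(-549\right) \left(-751\right) = 412299$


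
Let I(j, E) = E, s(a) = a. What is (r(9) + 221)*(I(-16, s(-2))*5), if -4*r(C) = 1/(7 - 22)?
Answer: -13261/6 ≈ -2210.2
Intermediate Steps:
r(C) = 1/60 (r(C) = -1/(4*(7 - 22)) = -¼/(-15) = -¼*(-1/15) = 1/60)
(r(9) + 221)*(I(-16, s(-2))*5) = (1/60 + 221)*(-2*5) = (13261/60)*(-10) = -13261/6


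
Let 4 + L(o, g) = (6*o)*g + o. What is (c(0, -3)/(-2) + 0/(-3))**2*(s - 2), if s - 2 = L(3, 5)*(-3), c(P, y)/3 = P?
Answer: 0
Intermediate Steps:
c(P, y) = 3*P
L(o, g) = -4 + o + 6*g*o (L(o, g) = -4 + ((6*o)*g + o) = -4 + (6*g*o + o) = -4 + (o + 6*g*o) = -4 + o + 6*g*o)
s = -265 (s = 2 + (-4 + 3 + 6*5*3)*(-3) = 2 + (-4 + 3 + 90)*(-3) = 2 + 89*(-3) = 2 - 267 = -265)
(c(0, -3)/(-2) + 0/(-3))**2*(s - 2) = ((3*0)/(-2) + 0/(-3))**2*(-265 - 2) = (0*(-1/2) + 0*(-1/3))**2*(-267) = (0 + 0)**2*(-267) = 0**2*(-267) = 0*(-267) = 0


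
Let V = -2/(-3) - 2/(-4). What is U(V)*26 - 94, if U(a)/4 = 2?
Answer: 114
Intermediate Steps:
V = 7/6 (V = -2*(-⅓) - 2*(-¼) = ⅔ + ½ = 7/6 ≈ 1.1667)
U(a) = 8 (U(a) = 4*2 = 8)
U(V)*26 - 94 = 8*26 - 94 = 208 - 94 = 114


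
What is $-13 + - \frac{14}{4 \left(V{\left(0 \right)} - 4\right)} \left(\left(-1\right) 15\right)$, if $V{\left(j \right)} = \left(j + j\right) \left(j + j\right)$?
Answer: $- \frac{209}{8} \approx -26.125$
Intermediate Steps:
$V{\left(j \right)} = 4 j^{2}$ ($V{\left(j \right)} = 2 j 2 j = 4 j^{2}$)
$-13 + - \frac{14}{4 \left(V{\left(0 \right)} - 4\right)} \left(\left(-1\right) 15\right) = -13 + - \frac{14}{4 \left(4 \cdot 0^{2} - 4\right)} \left(\left(-1\right) 15\right) = -13 + - \frac{14}{4 \left(4 \cdot 0 - 4\right)} \left(-15\right) = -13 + - \frac{14}{4 \left(0 - 4\right)} \left(-15\right) = -13 + - \frac{14}{4 \left(-4\right)} \left(-15\right) = -13 + - \frac{14}{-16} \left(-15\right) = -13 + \left(-14\right) \left(- \frac{1}{16}\right) \left(-15\right) = -13 + \frac{7}{8} \left(-15\right) = -13 - \frac{105}{8} = - \frac{209}{8}$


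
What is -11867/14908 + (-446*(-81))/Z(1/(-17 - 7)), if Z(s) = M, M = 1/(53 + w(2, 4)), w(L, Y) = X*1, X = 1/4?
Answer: 28678649359/14908 ≈ 1.9237e+6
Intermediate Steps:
X = ¼ (X = 1*(¼) = ¼ ≈ 0.25000)
w(L, Y) = ¼ (w(L, Y) = (¼)*1 = ¼)
M = 4/213 (M = 1/(53 + ¼) = 1/(213/4) = 4/213 ≈ 0.018779)
Z(s) = 4/213
-11867/14908 + (-446*(-81))/Z(1/(-17 - 7)) = -11867/14908 + (-446*(-81))/(4/213) = -11867*1/14908 + 36126*(213/4) = -11867/14908 + 3847419/2 = 28678649359/14908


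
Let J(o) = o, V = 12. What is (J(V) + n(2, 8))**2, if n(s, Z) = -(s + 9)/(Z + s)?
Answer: 11881/100 ≈ 118.81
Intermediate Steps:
n(s, Z) = -(9 + s)/(Z + s)
(J(V) + n(2, 8))**2 = (12 + (-9 - 1*2)/(8 + 2))**2 = (12 + (-9 - 2)/10)**2 = (12 + (1/10)*(-11))**2 = (12 - 11/10)**2 = (109/10)**2 = 11881/100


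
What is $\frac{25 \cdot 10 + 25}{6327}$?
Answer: $\frac{275}{6327} \approx 0.043465$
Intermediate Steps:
$\frac{25 \cdot 10 + 25}{6327} = \left(250 + 25\right) \frac{1}{6327} = 275 \cdot \frac{1}{6327} = \frac{275}{6327}$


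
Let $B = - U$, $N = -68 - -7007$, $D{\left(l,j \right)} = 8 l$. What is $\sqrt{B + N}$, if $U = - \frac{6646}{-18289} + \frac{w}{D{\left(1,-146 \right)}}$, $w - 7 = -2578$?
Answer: $\frac{\sqrt{38854132585382}}{73156} \approx 85.206$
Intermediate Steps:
$w = -2571$ ($w = 7 - 2578 = -2571$)
$N = 6939$ ($N = -68 + 7007 = 6939$)
$U = - \frac{46967851}{146312}$ ($U = - \frac{6646}{-18289} - \frac{2571}{8 \cdot 1} = \left(-6646\right) \left(- \frac{1}{18289}\right) - \frac{2571}{8} = \frac{6646}{18289} - \frac{2571}{8} = - \frac{46967851}{146312} \approx -321.01$)
$B = \frac{46967851}{146312}$ ($B = \left(-1\right) \left(- \frac{46967851}{146312}\right) = \frac{46967851}{146312} \approx 321.01$)
$\sqrt{B + N} = \sqrt{\frac{46967851}{146312} + 6939} = \sqrt{\frac{1062226819}{146312}} = \frac{\sqrt{38854132585382}}{73156}$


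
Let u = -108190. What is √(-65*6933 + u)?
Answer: I*√558835 ≈ 747.55*I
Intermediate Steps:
√(-65*6933 + u) = √(-65*6933 - 108190) = √(-450645 - 108190) = √(-558835) = I*√558835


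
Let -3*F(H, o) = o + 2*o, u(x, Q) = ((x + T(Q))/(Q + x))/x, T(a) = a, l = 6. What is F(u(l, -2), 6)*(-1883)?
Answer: 11298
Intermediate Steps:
u(x, Q) = 1/x (u(x, Q) = ((x + Q)/(Q + x))/x = ((Q + x)/(Q + x))/x = 1/x)
F(H, o) = -o (F(H, o) = -(o + 2*o)/3 = -o)
F(u(l, -2), 6)*(-1883) = -1*6*(-1883) = -6*(-1883) = 11298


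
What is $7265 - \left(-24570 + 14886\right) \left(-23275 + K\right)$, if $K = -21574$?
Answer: $-434310451$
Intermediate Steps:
$7265 - \left(-24570 + 14886\right) \left(-23275 + K\right) = 7265 - \left(-24570 + 14886\right) \left(-23275 - 21574\right) = 7265 - \left(-9684\right) \left(-44849\right) = 7265 - 434317716 = -434310451$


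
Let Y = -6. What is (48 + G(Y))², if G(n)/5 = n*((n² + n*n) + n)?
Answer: 3732624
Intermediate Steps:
G(n) = 5*n*(n + 2*n²) (G(n) = 5*(n*((n² + n*n) + n)) = 5*(n*((n² + n²) + n)) = 5*(n*(2*n² + n)) = 5*(n*(n + 2*n²)) = 5*n*(n + 2*n²))
(48 + G(Y))² = (48 + (-6)²*(5 + 10*(-6)))² = (48 + 36*(5 - 60))² = (48 + 36*(-55))² = (48 - 1980)² = (-1932)² = 3732624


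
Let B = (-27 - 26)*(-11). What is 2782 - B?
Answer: 2199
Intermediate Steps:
B = 583 (B = -53*(-11) = 583)
2782 - B = 2782 - 1*583 = 2782 - 583 = 2199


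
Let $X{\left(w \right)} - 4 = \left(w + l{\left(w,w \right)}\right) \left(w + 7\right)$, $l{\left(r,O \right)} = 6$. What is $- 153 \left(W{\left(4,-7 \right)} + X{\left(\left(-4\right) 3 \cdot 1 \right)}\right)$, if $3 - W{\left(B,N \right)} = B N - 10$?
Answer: $-11475$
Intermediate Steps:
$W{\left(B,N \right)} = 13 - B N$ ($W{\left(B,N \right)} = 3 - \left(B N - 10\right) = 3 - \left(-10 + B N\right) = 13 - B N$)
$X{\left(w \right)} = 4 + \left(6 + w\right) \left(7 + w\right)$ ($X{\left(w \right)} = 4 + \left(w + 6\right) \left(w + 7\right) = 4 + \left(6 + w\right) \left(7 + w\right)$)
$- 153 \left(W{\left(4,-7 \right)} + X{\left(\left(-4\right) 3 \cdot 1 \right)}\right) = - 153 \left(\left(13 - 4 \left(-7\right)\right) + \left(46 + \left(\left(-4\right) 3 \cdot 1\right)^{2} + 13 \left(-4\right) 3 \cdot 1\right)\right) = - 153 \left(\left(13 + 28\right) + \left(46 + \left(\left(-12\right) 1\right)^{2} + 13 \left(\left(-12\right) 1\right)\right)\right) = - 153 \left(41 + \left(46 + \left(-12\right)^{2} + 13 \left(-12\right)\right)\right) = - 153 \left(41 + \left(46 + 144 - 156\right)\right) = - 153 \left(41 + 34\right) = \left(-153\right) 75 = -11475$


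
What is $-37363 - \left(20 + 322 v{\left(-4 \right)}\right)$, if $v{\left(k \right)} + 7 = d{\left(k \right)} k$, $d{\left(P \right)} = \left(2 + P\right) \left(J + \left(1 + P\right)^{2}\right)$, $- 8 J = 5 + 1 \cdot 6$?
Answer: $-54771$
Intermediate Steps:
$J = - \frac{11}{8}$ ($J = - \frac{5 + 1 \cdot 6}{8} = - \frac{5 + 6}{8} = \left(- \frac{1}{8}\right) 11 = - \frac{11}{8} \approx -1.375$)
$d{\left(P \right)} = \left(2 + P\right) \left(- \frac{11}{8} + \left(1 + P\right)^{2}\right)$
$v{\left(k \right)} = -7 + k \left(- \frac{3}{4} + k^{3} + 4 k^{2} + \frac{29 k}{8}\right)$ ($v{\left(k \right)} = -7 + \left(- \frac{3}{4} + k^{3} + 4 k^{2} + \frac{29 k}{8}\right) k = -7 + k \left(- \frac{3}{4} + k^{3} + 4 k^{2} + \frac{29 k}{8}\right)$)
$-37363 - \left(20 + 322 v{\left(-4 \right)}\right) = -37363 - \left(20 + 322 \left(-7 + \left(-4\right)^{4} + 4 \left(-4\right)^{3} - -3 + \frac{29 \left(-4\right)^{2}}{8}\right)\right) = -37363 - \left(20 + 322 \left(-7 + 256 + 4 \left(-64\right) + 3 + \frac{29}{8} \cdot 16\right)\right) = -37363 - \left(20 + 322 \left(-7 + 256 - 256 + 3 + 58\right)\right) = -37363 - \left(20 + 322 \cdot 54\right) = -37363 - \left(20 + 17388\right) = -37363 - 17408 = -54771$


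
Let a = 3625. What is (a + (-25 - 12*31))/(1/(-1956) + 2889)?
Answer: 23472/21007 ≈ 1.1173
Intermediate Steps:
(a + (-25 - 12*31))/(1/(-1956) + 2889) = (3625 + (-25 - 12*31))/(1/(-1956) + 2889) = (3625 + (-25 - 372))/(-1/1956 + 2889) = (3625 - 397)/(5650883/1956) = 3228*(1956/5650883) = 23472/21007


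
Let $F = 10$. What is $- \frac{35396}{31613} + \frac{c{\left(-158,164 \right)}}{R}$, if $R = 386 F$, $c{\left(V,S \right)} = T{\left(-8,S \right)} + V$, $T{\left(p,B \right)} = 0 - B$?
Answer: $- \frac{73403973}{61013090} \approx -1.2031$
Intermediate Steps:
$T{\left(p,B \right)} = - B$
$c{\left(V,S \right)} = V - S$ ($c{\left(V,S \right)} = - S + V = V - S$)
$R = 3860$ ($R = 386 \cdot 10 = 3860$)
$- \frac{35396}{31613} + \frac{c{\left(-158,164 \right)}}{R} = - \frac{35396}{31613} + \frac{-158 - 164}{3860} = \left(-35396\right) \frac{1}{31613} + \left(-158 - 164\right) \frac{1}{3860} = - \frac{35396}{31613} - \frac{161}{1930} = - \frac{73403973}{61013090}$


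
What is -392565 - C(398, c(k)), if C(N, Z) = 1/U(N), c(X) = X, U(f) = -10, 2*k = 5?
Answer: -3925649/10 ≈ -3.9257e+5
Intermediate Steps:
k = 5/2 (k = (½)*5 = 5/2 ≈ 2.5000)
C(N, Z) = -⅒ (C(N, Z) = 1/(-10) = -⅒)
-392565 - C(398, c(k)) = -392565 - 1*(-⅒) = -392565 + ⅒ = -3925649/10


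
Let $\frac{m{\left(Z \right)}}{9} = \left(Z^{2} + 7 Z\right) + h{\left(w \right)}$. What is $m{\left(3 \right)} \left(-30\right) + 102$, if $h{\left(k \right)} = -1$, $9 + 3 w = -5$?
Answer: $-7728$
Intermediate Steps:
$w = - \frac{14}{3}$ ($w = -3 + \frac{1}{3} \left(-5\right) = -3 - \frac{5}{3} = - \frac{14}{3} \approx -4.6667$)
$m{\left(Z \right)} = -9 + 9 Z^{2} + 63 Z$ ($m{\left(Z \right)} = 9 \left(\left(Z^{2} + 7 Z\right) - 1\right) = 9 \left(-1 + Z^{2} + 7 Z\right) = -9 + 9 Z^{2} + 63 Z$)
$m{\left(3 \right)} \left(-30\right) + 102 = \left(-9 + 9 \cdot 3^{2} + 63 \cdot 3\right) \left(-30\right) + 102 = \left(-9 + 9 \cdot 9 + 189\right) \left(-30\right) + 102 = \left(-9 + 81 + 189\right) \left(-30\right) + 102 = 261 \left(-30\right) + 102 = -7830 + 102 = -7728$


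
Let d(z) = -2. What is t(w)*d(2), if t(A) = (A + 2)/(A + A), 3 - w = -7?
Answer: -6/5 ≈ -1.2000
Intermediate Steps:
w = 10 (w = 3 - 1*(-7) = 3 + 7 = 10)
t(A) = (2 + A)/(2*A) (t(A) = (2 + A)/((2*A)) = (2 + A)*(1/(2*A)) = (2 + A)/(2*A))
t(w)*d(2) = ((½)*(2 + 10)/10)*(-2) = ((½)*(⅒)*12)*(-2) = (⅗)*(-2) = -6/5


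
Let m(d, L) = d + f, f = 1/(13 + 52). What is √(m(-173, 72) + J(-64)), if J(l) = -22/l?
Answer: I*√46682090/520 ≈ 13.139*I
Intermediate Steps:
f = 1/65 ≈ 0.015385
m(d, L) = 1/65 + d (m(d, L) = d + 1/65 = 1/65 + d)
√(m(-173, 72) + J(-64)) = √((1/65 - 173) - 22/(-64)) = √(-11244/65 - 22*(-1/64)) = √(-11244/65 + 11/32) = √(-359093/2080) = I*√46682090/520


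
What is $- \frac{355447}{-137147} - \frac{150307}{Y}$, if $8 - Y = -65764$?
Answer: $\frac{95320895}{311049396} \approx 0.30645$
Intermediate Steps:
$Y = 65772$ ($Y = 8 - -65764 = 8 + 65764 = 65772$)
$- \frac{355447}{-137147} - \frac{150307}{Y} = - \frac{355447}{-137147} - \frac{150307}{65772} = \left(-355447\right) \left(- \frac{1}{137147}\right) - \frac{5183}{2268} = \frac{355447}{137147} - \frac{5183}{2268} = \frac{95320895}{311049396}$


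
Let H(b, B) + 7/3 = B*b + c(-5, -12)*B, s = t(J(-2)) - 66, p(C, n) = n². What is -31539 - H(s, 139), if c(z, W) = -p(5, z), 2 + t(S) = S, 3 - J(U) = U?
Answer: -57914/3 ≈ -19305.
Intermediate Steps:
J(U) = 3 - U
t(S) = -2 + S
c(z, W) = -z²
s = -63 (s = (-2 + (3 - 1*(-2))) - 66 = (-2 + (3 + 2)) - 66 = (-2 + 5) - 66 = 3 - 66 = -63)
H(b, B) = -7/3 - 25*B + B*b (H(b, B) = -7/3 + (B*b + (-1*(-5)²)*B) = -7/3 + (B*b + (-1*25)*B) = -7/3 + (B*b - 25*B) = -7/3 + (-25*B + B*b) = -7/3 - 25*B + B*b)
-31539 - H(s, 139) = -31539 - (-7/3 - 25*139 + 139*(-63)) = -31539 - (-7/3 - 3475 - 8757) = -31539 - 1*(-36703/3) = -31539 + 36703/3 = -57914/3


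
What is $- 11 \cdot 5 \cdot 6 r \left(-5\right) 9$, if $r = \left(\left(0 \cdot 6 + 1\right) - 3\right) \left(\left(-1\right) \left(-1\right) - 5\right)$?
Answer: $118800$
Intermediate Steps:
$r = 8$ ($r = \left(\left(0 + 1\right) - 3\right) \left(1 - 5\right) = \left(1 - 3\right) \left(-4\right) = \left(-2\right) \left(-4\right) = 8$)
$- 11 \cdot 5 \cdot 6 r \left(-5\right) 9 = - 11 \cdot 5 \cdot 6 \cdot 8 \left(-5\right) 9 = - 11 \cdot 30 \left(-40\right) 9 = \left(-11\right) \left(-1200\right) 9 = 13200 \cdot 9 = 118800$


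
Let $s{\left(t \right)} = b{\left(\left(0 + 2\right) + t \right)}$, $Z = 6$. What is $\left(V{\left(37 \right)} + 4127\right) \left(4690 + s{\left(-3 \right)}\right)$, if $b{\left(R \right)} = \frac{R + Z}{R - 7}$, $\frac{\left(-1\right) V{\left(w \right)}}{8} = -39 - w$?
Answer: $\frac{177633525}{8} \approx 2.2204 \cdot 10^{7}$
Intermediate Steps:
$V{\left(w \right)} = 312 + 8 w$ ($V{\left(w \right)} = - 8 \left(-39 - w\right) = 312 + 8 w$)
$b{\left(R \right)} = \frac{6 + R}{-7 + R}$ ($b{\left(R \right)} = \frac{R + 6}{R - 7} = \frac{6 + R}{-7 + R}$)
$s{\left(t \right)} = \frac{8 + t}{-5 + t}$ ($s{\left(t \right)} = \frac{6 + \left(\left(0 + 2\right) + t\right)}{-7 + \left(\left(0 + 2\right) + t\right)} = \frac{6 + \left(2 + t\right)}{-7 + \left(2 + t\right)} = \frac{8 + t}{-5 + t}$)
$\left(V{\left(37 \right)} + 4127\right) \left(4690 + s{\left(-3 \right)}\right) = \left(\left(312 + 8 \cdot 37\right) + 4127\right) \left(4690 + \frac{8 - 3}{-5 - 3}\right) = \left(\left(312 + 296\right) + 4127\right) \left(4690 + \frac{1}{-8} \cdot 5\right) = \left(608 + 4127\right) \left(4690 - \frac{5}{8}\right) = 4735 \left(4690 - \frac{5}{8}\right) = 4735 \cdot \frac{37515}{8} = \frac{177633525}{8}$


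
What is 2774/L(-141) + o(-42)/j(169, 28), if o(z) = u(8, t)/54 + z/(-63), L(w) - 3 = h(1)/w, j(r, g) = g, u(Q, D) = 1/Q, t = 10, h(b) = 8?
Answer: 4731276799/5019840 ≈ 942.52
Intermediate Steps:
L(w) = 3 + 8/w
o(z) = 1/432 - z/63 (o(z) = 1/(8*54) + z/(-63) = (⅛)*(1/54) + z*(-1/63) = 1/432 - z/63)
2774/L(-141) + o(-42)/j(169, 28) = 2774/(3 + 8/(-141)) + (1/432 - 1/63*(-42))/28 = 2774/(3 + 8*(-1/141)) + (1/432 + ⅔)*(1/28) = 2774/(3 - 8/141) + (289/432)*(1/28) = 2774/(415/141) + 289/12096 = 2774*(141/415) + 289/12096 = 391134/415 + 289/12096 = 4731276799/5019840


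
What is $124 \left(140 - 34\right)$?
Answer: $13144$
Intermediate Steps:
$124 \left(140 - 34\right) = 124 \cdot 106 = 13144$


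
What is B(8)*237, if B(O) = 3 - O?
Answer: -1185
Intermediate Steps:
B(8)*237 = (3 - 1*8)*237 = (3 - 8)*237 = -5*237 = -1185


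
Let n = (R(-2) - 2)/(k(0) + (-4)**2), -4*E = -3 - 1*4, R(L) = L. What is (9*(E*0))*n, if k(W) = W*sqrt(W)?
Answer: 0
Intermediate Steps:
E = 7/4 (E = -(-3 - 1*4)/4 = -(-3 - 4)/4 = -1/4*(-7) = 7/4 ≈ 1.7500)
k(W) = W**(3/2)
n = -1/4 (n = (-2 - 2)/(0**(3/2) + (-4)**2) = -4/(0 + 16) = -4/16 = -4*1/16 = -1/4 ≈ -0.25000)
(9*(E*0))*n = (9*((7/4)*0))*(-1/4) = (9*0)*(-1/4) = 0*(-1/4) = 0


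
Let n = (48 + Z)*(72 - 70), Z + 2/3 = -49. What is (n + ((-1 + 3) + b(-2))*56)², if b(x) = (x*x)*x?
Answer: 1036324/9 ≈ 1.1515e+5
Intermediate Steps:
Z = -149/3 (Z = -⅔ - 49 = -149/3 ≈ -49.667)
b(x) = x³ (b(x) = x²*x = x³)
n = -10/3 (n = (48 - 149/3)*(72 - 70) = -5/3*2 = -10/3 ≈ -3.3333)
(n + ((-1 + 3) + b(-2))*56)² = (-10/3 + ((-1 + 3) + (-2)³)*56)² = (-10/3 + (2 - 8)*56)² = (-10/3 - 6*56)² = (-10/3 - 336)² = (-1018/3)² = 1036324/9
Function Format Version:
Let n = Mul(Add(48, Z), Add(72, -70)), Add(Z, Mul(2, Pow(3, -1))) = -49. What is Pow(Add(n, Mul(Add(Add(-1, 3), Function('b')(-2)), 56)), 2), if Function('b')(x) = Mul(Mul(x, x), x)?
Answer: Rational(1036324, 9) ≈ 1.1515e+5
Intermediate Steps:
Z = Rational(-149, 3) (Z = Add(Rational(-2, 3), -49) = Rational(-149, 3) ≈ -49.667)
Function('b')(x) = Pow(x, 3) (Function('b')(x) = Mul(Pow(x, 2), x) = Pow(x, 3))
n = Rational(-10, 3) (n = Mul(Add(48, Rational(-149, 3)), Add(72, -70)) = Mul(Rational(-5, 3), 2) = Rational(-10, 3) ≈ -3.3333)
Pow(Add(n, Mul(Add(Add(-1, 3), Function('b')(-2)), 56)), 2) = Pow(Add(Rational(-10, 3), Mul(Add(Add(-1, 3), Pow(-2, 3)), 56)), 2) = Pow(Add(Rational(-10, 3), Mul(Add(2, -8), 56)), 2) = Pow(Add(Rational(-10, 3), Mul(-6, 56)), 2) = Pow(Add(Rational(-10, 3), -336), 2) = Pow(Rational(-1018, 3), 2) = Rational(1036324, 9)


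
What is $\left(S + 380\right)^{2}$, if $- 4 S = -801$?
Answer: $\frac{5387041}{16} \approx 3.3669 \cdot 10^{5}$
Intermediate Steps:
$S = \frac{801}{4}$ ($S = \left(- \frac{1}{4}\right) \left(-801\right) = \frac{801}{4} \approx 200.25$)
$\left(S + 380\right)^{2} = \left(\frac{801}{4} + 380\right)^{2} = \left(\frac{2321}{4}\right)^{2} = \frac{5387041}{16}$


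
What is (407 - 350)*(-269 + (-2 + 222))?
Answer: -2793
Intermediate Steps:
(407 - 350)*(-269 + (-2 + 222)) = 57*(-269 + 220) = 57*(-49) = -2793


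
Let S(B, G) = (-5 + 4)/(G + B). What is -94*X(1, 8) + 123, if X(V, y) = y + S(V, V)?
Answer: -582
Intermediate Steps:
S(B, G) = -1/(B + G)
X(V, y) = y - 1/(2*V) (X(V, y) = y - 1/(V + V) = y - 1/(2*V))
-94*X(1, 8) + 123 = -94*(8 - 1/2/1) + 123 = -94*(8 - 1/2*1) + 123 = -94*(8 - 1/2) + 123 = -94*15/2 + 123 = -705 + 123 = -582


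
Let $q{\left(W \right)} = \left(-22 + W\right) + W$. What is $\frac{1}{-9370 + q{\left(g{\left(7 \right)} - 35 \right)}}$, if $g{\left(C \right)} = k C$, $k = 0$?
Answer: $- \frac{1}{9462} \approx -0.00010569$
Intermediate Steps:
$g{\left(C \right)} = 0$ ($g{\left(C \right)} = 0 C = 0$)
$q{\left(W \right)} = -22 + 2 W$
$\frac{1}{-9370 + q{\left(g{\left(7 \right)} - 35 \right)}} = \frac{1}{-9370 + \left(-22 + 2 \left(0 - 35\right)\right)} = \frac{1}{-9370 + \left(-22 + 2 \left(-35\right)\right)} = \frac{1}{-9370 - 92} = \frac{1}{-9462} = - \frac{1}{9462}$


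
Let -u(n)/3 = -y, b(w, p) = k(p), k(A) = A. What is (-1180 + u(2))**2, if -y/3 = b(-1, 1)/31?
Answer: 1338754921/961 ≈ 1.3931e+6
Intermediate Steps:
b(w, p) = p
y = -3/31 ≈ -0.096774
u(n) = -9/31 (u(n) = -(-3)*(-3)/31 = -3*3/31 = -9/31)
(-1180 + u(2))**2 = (-1180 - 9/31)**2 = (-36589/31)**2 = 1338754921/961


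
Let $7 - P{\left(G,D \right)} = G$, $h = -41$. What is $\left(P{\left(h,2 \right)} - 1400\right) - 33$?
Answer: $-1385$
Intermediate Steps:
$P{\left(G,D \right)} = 7 - G$
$\left(P{\left(h,2 \right)} - 1400\right) - 33 = \left(\left(7 - -41\right) - 1400\right) - 33 = \left(\left(7 + 41\right) - 1400\right) - 33 = \left(48 - 1400\right) - 33 = -1352 - 33 = -1385$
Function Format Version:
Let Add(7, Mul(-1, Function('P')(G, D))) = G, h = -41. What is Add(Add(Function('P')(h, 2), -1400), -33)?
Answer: -1385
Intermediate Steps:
Function('P')(G, D) = Add(7, Mul(-1, G))
Add(Add(Function('P')(h, 2), -1400), -33) = Add(Add(Add(7, Mul(-1, -41)), -1400), -33) = Add(Add(Add(7, 41), -1400), -33) = Add(Add(48, -1400), -33) = Add(-1352, -33) = -1385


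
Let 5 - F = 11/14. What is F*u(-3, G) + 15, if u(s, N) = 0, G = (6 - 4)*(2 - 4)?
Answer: 15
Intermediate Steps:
G = -4 (G = 2*(-2) = -4)
F = 59/14 (F = 5 - 11/14 = 59/14 ≈ 4.2143)
F*u(-3, G) + 15 = (59/14)*0 + 15 = 0 + 15 = 15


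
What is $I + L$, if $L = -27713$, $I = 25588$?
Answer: $-2125$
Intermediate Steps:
$I + L = 25588 - 27713 = -2125$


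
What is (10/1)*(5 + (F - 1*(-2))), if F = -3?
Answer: 40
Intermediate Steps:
(10/1)*(5 + (F - 1*(-2))) = (10/1)*(5 + (-3 - 1*(-2))) = (10*1)*(5 + (-3 + 2)) = 10*(5 - 1) = 10*4 = 40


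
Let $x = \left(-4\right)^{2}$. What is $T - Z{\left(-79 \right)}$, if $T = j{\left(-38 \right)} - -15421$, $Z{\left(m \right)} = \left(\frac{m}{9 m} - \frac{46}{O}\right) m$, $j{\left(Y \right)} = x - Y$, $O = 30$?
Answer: $\frac{691319}{45} \approx 15363.0$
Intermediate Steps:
$x = 16$
$j{\left(Y \right)} = 16 - Y$
$Z{\left(m \right)} = - \frac{64 m}{45}$ ($Z{\left(m \right)} = \left(\frac{m}{9 m} - \frac{46}{30}\right) m = \left(m \frac{1}{9 m} - \frac{23}{15}\right) m = \left(\frac{1}{9} - \frac{23}{15}\right) m = - \frac{64 m}{45}$)
$T = 15475$ ($T = \left(16 - -38\right) - -15421 = \left(16 + 38\right) + 15421 = 54 + 15421 = 15475$)
$T - Z{\left(-79 \right)} = 15475 - \left(- \frac{64}{45}\right) \left(-79\right) = 15475 - \frac{5056}{45} = \frac{691319}{45}$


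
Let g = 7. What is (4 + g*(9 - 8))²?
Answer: 121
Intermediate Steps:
(4 + g*(9 - 8))² = (4 + 7*(9 - 8))² = (4 + 7*1)² = (4 + 7)² = 11² = 121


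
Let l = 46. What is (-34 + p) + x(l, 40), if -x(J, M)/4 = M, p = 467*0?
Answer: -194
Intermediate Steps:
p = 0
x(J, M) = -4*M
(-34 + p) + x(l, 40) = (-34 + 0) - 4*40 = -34 - 160 = -194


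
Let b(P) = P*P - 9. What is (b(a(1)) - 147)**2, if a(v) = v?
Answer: 24025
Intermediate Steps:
b(P) = -9 + P**2 (b(P) = P**2 - 9 = -9 + P**2)
(b(a(1)) - 147)**2 = ((-9 + 1**2) - 147)**2 = ((-9 + 1) - 147)**2 = (-8 - 147)**2 = (-155)**2 = 24025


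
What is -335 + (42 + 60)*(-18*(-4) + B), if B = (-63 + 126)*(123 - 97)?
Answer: 174085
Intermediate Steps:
B = 1638 (B = 63*26 = 1638)
-335 + (42 + 60)*(-18*(-4) + B) = -335 + (42 + 60)*(-18*(-4) + 1638) = -335 + 102*(72 + 1638) = -335 + 102*1710 = -335 + 174420 = 174085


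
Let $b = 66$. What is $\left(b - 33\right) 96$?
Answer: $3168$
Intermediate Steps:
$\left(b - 33\right) 96 = \left(66 - 33\right) 96 = 33 \cdot 96 = 3168$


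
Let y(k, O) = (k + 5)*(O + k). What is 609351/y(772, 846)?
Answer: 203117/419062 ≈ 0.48469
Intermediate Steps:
y(k, O) = (5 + k)*(O + k)
609351/y(772, 846) = 609351/(772² + 5*846 + 5*772 + 846*772) = 609351/(595984 + 4230 + 3860 + 653112) = 609351/1257186 = 609351*(1/1257186) = 203117/419062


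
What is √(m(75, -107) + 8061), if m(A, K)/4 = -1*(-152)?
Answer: √8669 ≈ 93.107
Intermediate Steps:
m(A, K) = 608 (m(A, K) = 4*(-1*(-152)) = 4*152 = 608)
√(m(75, -107) + 8061) = √(608 + 8061) = √8669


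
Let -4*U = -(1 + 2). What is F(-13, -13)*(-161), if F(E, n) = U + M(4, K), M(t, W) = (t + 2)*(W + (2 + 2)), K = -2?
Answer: -8211/4 ≈ -2052.8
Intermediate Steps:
M(t, W) = (2 + t)*(4 + W) (M(t, W) = (2 + t)*(W + 4) = (2 + t)*(4 + W))
U = ¾ (U = -(-1)*(1 + 2)/4 = -(-1)*3/4 = -¼*(-3) = ¾ ≈ 0.75000)
F(E, n) = 51/4 (F(E, n) = ¾ + (8 + 2*(-2) + 4*4 - 2*4) = ¾ + (8 - 4 + 16 - 8) = ¾ + 12 = 51/4)
F(-13, -13)*(-161) = (51/4)*(-161) = -8211/4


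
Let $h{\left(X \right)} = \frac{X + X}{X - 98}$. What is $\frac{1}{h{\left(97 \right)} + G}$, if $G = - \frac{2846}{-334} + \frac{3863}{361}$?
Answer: $- \frac{60287}{10536854} \approx -0.0057215$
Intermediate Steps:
$G = \frac{1158824}{60287}$ ($G = \left(-2846\right) \left(- \frac{1}{334}\right) + 3863 \cdot \frac{1}{361} = \frac{1423}{167} + \frac{3863}{361} = \frac{1158824}{60287} \approx 19.222$)
$h{\left(X \right)} = \frac{2 X}{-98 + X}$
$\frac{1}{h{\left(97 \right)} + G} = \frac{1}{2 \cdot 97 \frac{1}{-98 + 97} + \frac{1158824}{60287}} = \frac{1}{2 \cdot 97 \frac{1}{-1} + \frac{1158824}{60287}} = \frac{1}{2 \cdot 97 \left(-1\right) + \frac{1158824}{60287}} = \frac{1}{-194 + \frac{1158824}{60287}} = \frac{1}{- \frac{10536854}{60287}} = - \frac{60287}{10536854}$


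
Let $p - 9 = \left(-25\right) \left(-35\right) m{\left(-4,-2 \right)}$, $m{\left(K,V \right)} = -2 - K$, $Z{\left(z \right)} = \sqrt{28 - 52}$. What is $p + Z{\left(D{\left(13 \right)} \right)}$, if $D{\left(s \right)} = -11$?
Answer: $1759 + 2 i \sqrt{6} \approx 1759.0 + 4.899 i$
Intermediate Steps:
$Z{\left(z \right)} = 2 i \sqrt{6}$ ($Z{\left(z \right)} = \sqrt{-24} = 2 i \sqrt{6}$)
$p = 1759$ ($p = 9 + \left(-25\right) \left(-35\right) \left(-2 - -4\right) = 9 + 875 \left(-2 + 4\right) = 9 + 875 \cdot 2 = 9 + 1750 = 1759$)
$p + Z{\left(D{\left(13 \right)} \right)} = 1759 + 2 i \sqrt{6}$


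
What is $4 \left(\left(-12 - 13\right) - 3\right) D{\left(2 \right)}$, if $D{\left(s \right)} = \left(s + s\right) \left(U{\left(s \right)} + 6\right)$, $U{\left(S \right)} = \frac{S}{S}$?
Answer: $-3136$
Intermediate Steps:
$U{\left(S \right)} = 1$
$D{\left(s \right)} = 14 s$ ($D{\left(s \right)} = \left(s + s\right) \left(1 + 6\right) = 2 s 7 = 14 s$)
$4 \left(\left(-12 - 13\right) - 3\right) D{\left(2 \right)} = 4 \left(\left(-12 - 13\right) - 3\right) 14 \cdot 2 = 4 \left(-25 + \left(-5 + 2\right)\right) 28 = 4 \left(-25 - 3\right) 28 = 4 \left(-28\right) 28 = \left(-112\right) 28 = -3136$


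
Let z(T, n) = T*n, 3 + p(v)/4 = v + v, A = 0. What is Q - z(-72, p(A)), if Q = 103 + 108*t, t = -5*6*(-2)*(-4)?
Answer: -26681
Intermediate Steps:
t = -240 (t = -(-60)*(-4) = -5*48 = -240)
p(v) = -12 + 8*v (p(v) = -12 + 4*(v + v) = -12 + 4*(2*v) = -12 + 8*v)
Q = -25817 (Q = 103 + 108*(-240) = 103 - 25920 = -25817)
Q - z(-72, p(A)) = -25817 - (-72)*(-12 + 8*0) = -25817 - (-72)*(-12 + 0) = -25817 - (-72)*(-12) = -25817 - 1*864 = -25817 - 864 = -26681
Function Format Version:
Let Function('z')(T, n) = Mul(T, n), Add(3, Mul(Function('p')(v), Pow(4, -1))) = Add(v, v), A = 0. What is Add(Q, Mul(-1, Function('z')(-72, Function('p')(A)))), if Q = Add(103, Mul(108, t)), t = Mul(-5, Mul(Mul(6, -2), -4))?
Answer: -26681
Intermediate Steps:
t = -240 (t = Mul(-5, Mul(-12, -4)) = Mul(-5, 48) = -240)
Function('p')(v) = Add(-12, Mul(8, v)) (Function('p')(v) = Add(-12, Mul(4, Add(v, v))) = Add(-12, Mul(4, Mul(2, v))) = Add(-12, Mul(8, v)))
Q = -25817 (Q = Add(103, Mul(108, -240)) = Add(103, -25920) = -25817)
Add(Q, Mul(-1, Function('z')(-72, Function('p')(A)))) = Add(-25817, Mul(-1, Mul(-72, Add(-12, Mul(8, 0))))) = Add(-25817, Mul(-1, Mul(-72, Add(-12, 0)))) = Add(-25817, Mul(-1, Mul(-72, -12))) = Add(-25817, Mul(-1, 864)) = Add(-25817, -864) = -26681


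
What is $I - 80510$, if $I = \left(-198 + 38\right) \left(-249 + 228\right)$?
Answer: $-77150$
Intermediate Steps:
$I = 3360$ ($I = \left(-160\right) \left(-21\right) = 3360$)
$I - 80510 = 3360 - 80510 = -77150$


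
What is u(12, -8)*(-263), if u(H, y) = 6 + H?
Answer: -4734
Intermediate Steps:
u(12, -8)*(-263) = (6 + 12)*(-263) = 18*(-263) = -4734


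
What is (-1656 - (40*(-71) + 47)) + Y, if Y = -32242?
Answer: -31105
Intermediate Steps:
(-1656 - (40*(-71) + 47)) + Y = (-1656 - (40*(-71) + 47)) - 32242 = (-1656 - (-2840 + 47)) - 32242 = (-1656 - 1*(-2793)) - 32242 = (-1656 + 2793) - 32242 = 1137 - 32242 = -31105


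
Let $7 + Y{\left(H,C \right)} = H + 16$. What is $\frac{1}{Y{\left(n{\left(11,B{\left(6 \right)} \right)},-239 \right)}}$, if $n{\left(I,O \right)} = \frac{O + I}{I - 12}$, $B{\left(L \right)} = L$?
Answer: $- \frac{1}{8} \approx -0.125$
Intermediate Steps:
$n{\left(I,O \right)} = \frac{I + O}{-12 + I}$
$Y{\left(H,C \right)} = 9 + H$ ($Y{\left(H,C \right)} = -7 + \left(H + 16\right) = -7 + \left(16 + H\right) = 9 + H$)
$\frac{1}{Y{\left(n{\left(11,B{\left(6 \right)} \right)},-239 \right)}} = \frac{1}{9 + \frac{11 + 6}{-12 + 11}} = \frac{1}{9 + \frac{1}{-1} \cdot 17} = \frac{1}{9 - 17} = \frac{1}{-8} = - \frac{1}{8}$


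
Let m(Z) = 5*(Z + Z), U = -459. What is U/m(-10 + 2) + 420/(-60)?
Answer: -101/80 ≈ -1.2625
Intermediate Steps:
m(Z) = 10*Z (m(Z) = 5*(2*Z) = 10*Z)
U/m(-10 + 2) + 420/(-60) = -459*1/(10*(-10 + 2)) + 420/(-60) = -459/(10*(-8)) + 420*(-1/60) = -459/(-80) - 7 = -459*(-1/80) - 7 = 459/80 - 7 = -101/80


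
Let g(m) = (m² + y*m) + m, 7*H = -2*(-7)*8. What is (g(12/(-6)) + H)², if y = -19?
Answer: 3136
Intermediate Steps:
H = 16 (H = (-2*(-7)*8)/7 = (14*8)/7 = (⅐)*112 = 16)
g(m) = m² - 18*m (g(m) = (m² - 19*m) + m = m² - 18*m)
(g(12/(-6)) + H)² = ((12/(-6))*(-18 + 12/(-6)) + 16)² = ((12*(-⅙))*(-18 + 12*(-⅙)) + 16)² = (-2*(-18 - 2) + 16)² = (-2*(-20) + 16)² = (40 + 16)² = 56² = 3136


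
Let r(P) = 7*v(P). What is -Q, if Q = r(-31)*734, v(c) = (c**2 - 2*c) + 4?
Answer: -5276726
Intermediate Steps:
v(c) = 4 + c**2 - 2*c
r(P) = 28 - 14*P + 7*P**2 (r(P) = 7*(4 + P**2 - 2*P) = 28 - 14*P + 7*P**2)
Q = 5276726 (Q = (28 - 14*(-31) + 7*(-31)**2)*734 = (28 + 434 + 7*961)*734 = (28 + 434 + 6727)*734 = 7189*734 = 5276726)
-Q = -1*5276726 = -5276726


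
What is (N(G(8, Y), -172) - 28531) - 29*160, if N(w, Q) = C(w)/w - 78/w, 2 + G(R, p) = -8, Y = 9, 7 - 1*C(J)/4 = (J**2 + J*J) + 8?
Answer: -165414/5 ≈ -33083.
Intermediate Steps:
C(J) = -4 - 8*J**2 (C(J) = 28 - 4*((J**2 + J*J) + 8) = 28 - 4*((J**2 + J**2) + 8) = 28 - 4*(2*J**2 + 8) = 28 - 4*(8 + 2*J**2) = 28 + (-32 - 8*J**2) = -4 - 8*J**2)
G(R, p) = -10 (G(R, p) = -2 - 8 = -10)
N(w, Q) = -78/w + (-4 - 8*w**2)/w (N(w, Q) = (-4 - 8*w**2)/w - 78/w = -78/w + (-4 - 8*w**2)/w)
(N(G(8, Y), -172) - 28531) - 29*160 = ((-82/(-10) - 8*(-10)) - 28531) - 29*160 = ((-82*(-1/10) + 80) - 28531) - 4640 = ((41/5 + 80) - 28531) - 4640 = (441/5 - 28531) - 4640 = -142214/5 - 4640 = -165414/5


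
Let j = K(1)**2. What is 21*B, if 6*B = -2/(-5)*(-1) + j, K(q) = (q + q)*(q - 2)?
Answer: 63/5 ≈ 12.600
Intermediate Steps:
K(q) = 2*q*(-2 + q) (K(q) = (2*q)*(-2 + q) = 2*q*(-2 + q))
j = 4 (j = (2*1*(-2 + 1))**2 = (2*1*(-1))**2 = (-2)**2 = 4)
B = 3/5 (B = (-2/(-5)*(-1) + 4)/6 = (-2*(-1/5)*(-1) + 4)/6 = ((2/5)*(-1) + 4)/6 = (-2/5 + 4)/6 = (1/6)*(18/5) = 3/5 ≈ 0.60000)
21*B = 21*(3/5) = 63/5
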